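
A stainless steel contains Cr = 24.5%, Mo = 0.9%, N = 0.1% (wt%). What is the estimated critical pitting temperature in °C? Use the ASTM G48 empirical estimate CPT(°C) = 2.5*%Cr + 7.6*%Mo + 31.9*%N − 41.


Apply the ASTM G48 empirical CPT estimate: CPT(°C) = 2.5*%Cr + 7.6*%Mo + 31.9*%N − 41
2.5*24.5 = 61.25; 7.6*0.9 = 6.84; 31.9*0.1 = 3.19
CPT = 61.25 + 6.84 + 3.19 − 41 = 30.28 °C
Rounded to 0.1 °C: CPT ≈ 30.3 °C

30.3 °C


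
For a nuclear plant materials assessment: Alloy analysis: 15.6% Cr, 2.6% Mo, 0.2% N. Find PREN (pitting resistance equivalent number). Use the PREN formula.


Apply the PREN formula: PREN = Cr + 3.3*Mo + 16*N
PREN = 15.6 + 3.3*2.6 + 16*0.2
PREN = 15.6 + 8.58 + 3.2 = 27.38

27.38


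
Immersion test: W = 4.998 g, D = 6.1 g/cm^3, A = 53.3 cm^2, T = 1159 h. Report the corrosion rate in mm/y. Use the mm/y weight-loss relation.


Apply the mm/y weight-loss relation: CR = 87600 * W / (D * A * T)
Numerator: 87600 * 4.998 = 437824.8
Denominator: 6.1 * 53.3 * 1159 = 376825.67
CR = 437824.8 / 376825.67 = 1.16188 mm/y

1.16188 mm/y


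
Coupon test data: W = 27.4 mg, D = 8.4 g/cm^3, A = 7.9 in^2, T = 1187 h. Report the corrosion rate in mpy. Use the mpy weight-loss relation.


Apply the mpy weight-loss relation: CR = 534 * W / (D * A * T)
Numerator: 534 * 27.4 = 14631.6
Denominator: 8.4 * 7.9 * 1187 = 78769.32
CR = 14631.6 / 78769.32 = 0.18575 mpy

0.18575 mpy


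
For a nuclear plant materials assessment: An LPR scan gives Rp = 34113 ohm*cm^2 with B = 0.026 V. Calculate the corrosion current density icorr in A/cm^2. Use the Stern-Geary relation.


Apply the Stern-Geary relation: icorr = B / Rp
icorr = 0.026 / 34113 = 7.622×10^-7 A/cm^2

7.622×10^-7 A/cm^2


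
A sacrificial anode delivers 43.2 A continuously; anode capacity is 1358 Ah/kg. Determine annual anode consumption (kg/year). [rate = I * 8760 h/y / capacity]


Annual consumption = current * hours per year / capacity
Rate = 43.2 * 8760 / 1358 = 278.7 kg/year

278.7 kg/year


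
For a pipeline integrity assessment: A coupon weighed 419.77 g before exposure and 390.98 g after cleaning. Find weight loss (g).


Weight loss = initial − final
WL = 419.77 − 390.98 = 28.79 g

28.79 g


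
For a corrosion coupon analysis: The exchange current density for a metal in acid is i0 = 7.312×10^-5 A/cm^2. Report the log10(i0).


i0 = 7.312×10^-5 A/cm^2
log10(i0) = -4.136

-4.136


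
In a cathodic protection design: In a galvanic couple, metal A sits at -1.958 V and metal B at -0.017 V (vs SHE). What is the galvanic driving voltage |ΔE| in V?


Driving voltage is the absolute potential difference.
|ΔE| = |-1.958 − (-0.017)| = 1.941 V

1.941 V


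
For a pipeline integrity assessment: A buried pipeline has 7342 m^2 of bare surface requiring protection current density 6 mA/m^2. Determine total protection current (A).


I = area * current density, then convert mA → A (÷1000)
I = 7342 * 6 / 1000 = 44.05 A

44.05 A


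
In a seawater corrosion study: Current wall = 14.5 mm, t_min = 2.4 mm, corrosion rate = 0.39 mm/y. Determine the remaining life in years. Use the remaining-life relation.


Apply the remaining-life relation: RL = (t_current − t_min) / CR
RL = (14.5 − 2.4) / 0.39 = 12.1 / 0.39 = 31.0 years

31.0 years


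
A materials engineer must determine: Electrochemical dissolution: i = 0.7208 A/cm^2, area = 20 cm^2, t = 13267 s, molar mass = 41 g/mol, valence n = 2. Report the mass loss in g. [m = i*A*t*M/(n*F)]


Apply Faraday's law: m = i*A*t*M / (n*F)
Total charge passed Q = i*A*t = 0.7208*20*13267 = 191257.072 C
m = Q*M/(n*F) = 191257.072*41/(2*96485) = 40.6361 g

40.6361 g


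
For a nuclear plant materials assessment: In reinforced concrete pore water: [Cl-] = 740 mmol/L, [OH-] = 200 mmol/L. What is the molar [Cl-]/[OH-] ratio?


Threshold parameter = [Cl-] / [OH-] (molar basis; both in mmol/L, so units cancel)
Ratio = 740 / 200 = 3.7

3.7


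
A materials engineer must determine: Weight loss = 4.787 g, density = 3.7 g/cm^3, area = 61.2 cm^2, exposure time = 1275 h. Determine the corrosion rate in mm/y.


Apply the mm/y weight-loss relation: CR = 87600 * W / (D * A * T)
Numerator: 87600 * 4.787 = 419341.2
Denominator: 3.7 * 61.2 * 1275 = 288711.0
CR = 419341.2 / 288711.0 = 1.4525 mm/y

1.4525 mm/y


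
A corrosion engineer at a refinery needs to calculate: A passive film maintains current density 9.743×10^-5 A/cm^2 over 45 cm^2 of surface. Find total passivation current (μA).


I = i_pass * A, then convert A → μA (×10^6)
I = 9.743×10^-5 * 45 * 10^6 = 4384.35 μA

4384.35 μA


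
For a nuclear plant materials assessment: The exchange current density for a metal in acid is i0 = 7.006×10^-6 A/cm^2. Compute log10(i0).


i0 = 7.006×10^-6 A/cm^2
log10(i0) = -5.155

-5.155


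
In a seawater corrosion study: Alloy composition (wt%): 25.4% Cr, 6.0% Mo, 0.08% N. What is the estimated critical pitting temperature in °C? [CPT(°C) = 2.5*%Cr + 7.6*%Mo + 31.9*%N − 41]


Apply the ASTM G48 empirical CPT estimate: CPT(°C) = 2.5*%Cr + 7.6*%Mo + 31.9*%N − 41
2.5*25.4 = 63.5; 7.6*6.0 = 45.6; 31.9*0.08 = 2.552
CPT = 63.5 + 45.6 + 2.552 − 41 = 70.652 °C
Rounded to 0.1 °C: CPT ≈ 70.7 °C

70.7 °C


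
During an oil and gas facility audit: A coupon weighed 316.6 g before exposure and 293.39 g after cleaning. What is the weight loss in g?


Weight loss = initial − final
WL = 316.6 − 293.39 = 23.21 g

23.21 g


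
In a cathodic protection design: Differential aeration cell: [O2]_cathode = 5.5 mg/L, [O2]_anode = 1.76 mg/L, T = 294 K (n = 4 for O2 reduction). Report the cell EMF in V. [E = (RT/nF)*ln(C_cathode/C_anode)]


Apply the Nernst concentration-cell relation: E = (RT/nF)*ln(C_cathode/C_anode)
RT/nF = 8.314*294/(4*96485) = 0.00633341 V
ln(5.5/1.76) = 1.13943
E = 0.00633341 * 1.13943 = 0.00722 V

0.00722 V


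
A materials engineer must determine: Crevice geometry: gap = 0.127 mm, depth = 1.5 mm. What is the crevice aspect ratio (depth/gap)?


Aspect ratio = depth / gap
Ratio = 1.5 / 0.127 = 11.8

11.8


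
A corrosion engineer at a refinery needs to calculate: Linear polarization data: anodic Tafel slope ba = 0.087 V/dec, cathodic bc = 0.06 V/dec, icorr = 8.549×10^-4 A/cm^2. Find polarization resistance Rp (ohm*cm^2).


Apply the Stern-Geary equation: Rp = ba*bc / (2.303*icorr*(ba+bc))
ba*bc = 0.087*0.06 = 0.00522
ba+bc = 0.147; 2.303*icorr*(ba+bc) = 2.303*8.549×10^-4*0.147 = 2.894187×10^-4
Rp = 0.00522 / 2.894187×10^-4 = 18.0 ohm*cm^2

18.0 ohm*cm^2


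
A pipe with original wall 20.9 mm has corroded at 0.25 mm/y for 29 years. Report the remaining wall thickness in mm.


Remaining wall = original − CR × time
t = 20.9 − 0.25*29 = 20.9 − 7.25 = 13.65 mm

13.65 mm


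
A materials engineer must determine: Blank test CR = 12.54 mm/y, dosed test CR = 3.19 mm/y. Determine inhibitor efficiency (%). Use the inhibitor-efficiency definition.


Apply the inhibitor-efficiency definition: IE = (CR_blank − CR_inh)/CR_blank × 100
IE = (12.54 − 3.19) / 12.54 × 100
IE = 9.35 / 12.54 × 100 = 74.6 %

74.6 %


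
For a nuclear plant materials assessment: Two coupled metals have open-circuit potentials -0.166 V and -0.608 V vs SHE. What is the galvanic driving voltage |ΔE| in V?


Driving voltage is the absolute potential difference.
|ΔE| = |-0.166 − (-0.608)| = 0.442 V

0.442 V


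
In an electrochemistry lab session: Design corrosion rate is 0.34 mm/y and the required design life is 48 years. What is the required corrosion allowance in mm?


Corrosion allowance = CR × design life
CA = 0.34 * 48 = 16.32 mm

16.32 mm


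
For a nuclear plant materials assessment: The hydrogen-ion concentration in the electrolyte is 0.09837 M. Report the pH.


pH = −log10[H+]
pH = −log10(0.09837) = 1.01

1.01


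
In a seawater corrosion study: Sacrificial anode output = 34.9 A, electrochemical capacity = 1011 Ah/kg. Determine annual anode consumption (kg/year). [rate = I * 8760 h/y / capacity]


Annual consumption = current * hours per year / capacity
Rate = 34.9 * 8760 / 1011 = 302.4 kg/year

302.4 kg/year


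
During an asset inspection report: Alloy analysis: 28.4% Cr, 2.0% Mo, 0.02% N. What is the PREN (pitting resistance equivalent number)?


Apply the PREN formula: PREN = Cr + 3.3*Mo + 16*N
PREN = 28.4 + 3.3*2.0 + 16*0.02
PREN = 28.4 + 6.6 + 0.32 = 35.32

35.32


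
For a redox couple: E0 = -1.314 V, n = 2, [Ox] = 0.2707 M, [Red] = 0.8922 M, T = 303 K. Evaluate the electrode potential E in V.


Apply the Nernst equation: E = E0 + (RT/nF)*ln([Ox]/[Red])
Step 1: RT/nF = 8.314*303/(2*96485) = 0.01305458 V
Step 2: [Ox]/[Red] = 0.2707/0.8922 = 0.303407
Step 3: ln(0.303407) = -1.19268
Step 4: correction = 0.01305458 * -1.19268 = -0.016 V
E = -1.314 + -0.016 = -1.33 V

-1.33 V


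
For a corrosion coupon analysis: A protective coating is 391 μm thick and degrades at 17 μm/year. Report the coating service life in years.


Service life = thickness / degradation rate
Life = 391 / 17 = 23.0 years

23.0 years


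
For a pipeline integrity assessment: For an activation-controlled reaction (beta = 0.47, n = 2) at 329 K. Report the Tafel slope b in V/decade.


Apply the Tafel slope relation: b = 2.303*R*T/(beta*n*F)
Numerator: 2.303 * 8.314 * 329 = 6299.41
Denominator: 0.47 * 2 * 96485 = 90695.9
b = 6299.41 / 90695.9 = 0.0695 V/decade

0.0695 V/decade


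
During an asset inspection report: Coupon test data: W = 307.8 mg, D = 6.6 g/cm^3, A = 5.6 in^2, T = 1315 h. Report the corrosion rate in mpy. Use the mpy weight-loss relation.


Apply the mpy weight-loss relation: CR = 534 * W / (D * A * T)
Numerator: 534 * 307.8 = 164365.2
Denominator: 6.6 * 5.6 * 1315 = 48602.4
CR = 164365.2 / 48602.4 = 3.3818 mpy

3.3818 mpy


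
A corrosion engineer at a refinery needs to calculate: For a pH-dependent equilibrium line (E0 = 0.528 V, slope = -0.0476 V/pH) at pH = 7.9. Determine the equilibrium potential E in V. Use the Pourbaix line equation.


Apply the Pourbaix line equation: E = E0 + slope*pH
E = 0.528 + (-0.0476)*7.9 = 0.528 + (-0.37604) = 0.15196 V
Rounded to 4 decimal places: E = 0.1520 V

0.1520 V


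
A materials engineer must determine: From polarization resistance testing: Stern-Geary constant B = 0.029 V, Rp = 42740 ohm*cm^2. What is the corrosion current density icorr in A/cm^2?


Apply the Stern-Geary relation: icorr = B / Rp
icorr = 0.029 / 42740 = 6.785×10^-7 A/cm^2

6.785×10^-7 A/cm^2


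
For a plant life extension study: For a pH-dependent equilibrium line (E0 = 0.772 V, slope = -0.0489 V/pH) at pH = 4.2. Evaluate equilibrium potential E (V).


Apply the Pourbaix line equation: E = E0 + slope*pH
E = 0.772 + (-0.0489)*4.2 = 0.772 + (-0.20538) = 0.56662 V
Rounded to 4 decimal places: E = 0.5666 V

0.5666 V


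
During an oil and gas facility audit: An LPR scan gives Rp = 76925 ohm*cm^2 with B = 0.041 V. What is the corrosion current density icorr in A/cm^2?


Apply the Stern-Geary relation: icorr = B / Rp
icorr = 0.041 / 76925 = 5.33×10^-7 A/cm^2

5.33×10^-7 A/cm^2


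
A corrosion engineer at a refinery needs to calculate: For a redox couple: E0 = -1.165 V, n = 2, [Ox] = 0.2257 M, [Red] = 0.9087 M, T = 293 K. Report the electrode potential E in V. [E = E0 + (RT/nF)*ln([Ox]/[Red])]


Apply the Nernst equation: E = E0 + (RT/nF)*ln([Ox]/[Red])
Step 1: RT/nF = 8.314*293/(2*96485) = 0.01262373 V
Step 2: [Ox]/[Red] = 0.2257/0.9087 = 0.248377
Step 3: ln(0.248377) = -1.392808
Step 4: correction = 0.01262373 * -1.392808 = -0.018 V
E = -1.165 + -0.018 = -1.183 V

-1.183 V


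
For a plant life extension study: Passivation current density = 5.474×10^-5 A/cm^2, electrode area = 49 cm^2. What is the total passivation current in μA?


I = i_pass * A, then convert A → μA (×10^6)
I = 5.474×10^-5 * 49 * 10^6 = 2682.26 μA

2682.26 μA


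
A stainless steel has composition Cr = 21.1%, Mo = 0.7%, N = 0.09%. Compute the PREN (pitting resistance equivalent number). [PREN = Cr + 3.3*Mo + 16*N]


Apply the PREN formula: PREN = Cr + 3.3*Mo + 16*N
PREN = 21.1 + 3.3*0.7 + 16*0.09
PREN = 21.1 + 2.31 + 1.44 = 24.85

24.85


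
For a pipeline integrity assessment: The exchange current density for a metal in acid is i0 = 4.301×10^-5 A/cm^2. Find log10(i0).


i0 = 4.301×10^-5 A/cm^2
log10(i0) = -4.366

-4.366


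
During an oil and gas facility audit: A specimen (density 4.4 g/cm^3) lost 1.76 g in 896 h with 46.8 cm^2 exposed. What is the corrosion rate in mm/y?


Apply the mm/y weight-loss relation: CR = 87600 * W / (D * A * T)
Numerator: 87600 * 1.76 = 154176.0
Denominator: 4.4 * 46.8 * 896 = 184504.32
CR = 154176.0 / 184504.32 = 0.83562 mm/y

0.83562 mm/y


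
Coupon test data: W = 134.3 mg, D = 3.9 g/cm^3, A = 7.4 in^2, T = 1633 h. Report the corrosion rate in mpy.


Apply the mpy weight-loss relation: CR = 534 * W / (D * A * T)
Numerator: 534 * 134.3 = 71716.2
Denominator: 3.9 * 7.4 * 1633 = 47128.38
CR = 71716.2 / 47128.38 = 1.522 mpy

1.522 mpy


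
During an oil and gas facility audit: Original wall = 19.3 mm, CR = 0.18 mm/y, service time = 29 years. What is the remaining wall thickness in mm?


Remaining wall = original − CR × time
t = 19.3 − 0.18*29 = 19.3 − 5.22 = 14.08 mm

14.08 mm


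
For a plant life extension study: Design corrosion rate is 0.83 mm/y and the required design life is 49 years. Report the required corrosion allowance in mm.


Corrosion allowance = CR × design life
CA = 0.83 * 49 = 40.67 mm

40.67 mm


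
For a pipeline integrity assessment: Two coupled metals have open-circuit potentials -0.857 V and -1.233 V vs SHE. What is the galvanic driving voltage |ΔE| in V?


Driving voltage is the absolute potential difference.
|ΔE| = |-0.857 − (-1.233)| = 0.376 V

0.376 V


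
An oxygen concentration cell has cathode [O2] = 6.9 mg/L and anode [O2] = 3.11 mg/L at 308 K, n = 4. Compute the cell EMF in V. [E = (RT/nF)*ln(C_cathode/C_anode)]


Apply the Nernst concentration-cell relation: E = (RT/nF)*ln(C_cathode/C_anode)
RT/nF = 8.314*308/(4*96485) = 0.006635 V
ln(6.9/3.11) = 0.7969
E = 0.006635 * 0.7969 = 0.00529 V

0.00529 V


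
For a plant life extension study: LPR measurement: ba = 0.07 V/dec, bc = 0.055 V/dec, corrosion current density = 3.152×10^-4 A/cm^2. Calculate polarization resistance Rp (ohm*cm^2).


Apply the Stern-Geary equation: Rp = ba*bc / (2.303*icorr*(ba+bc))
ba*bc = 0.07*0.055 = 0.00385
ba+bc = 0.125; 2.303*icorr*(ba+bc) = 2.303*3.152×10^-4*0.125 = 9.07382×10^-5
Rp = 0.00385 / 9.07382×10^-5 = 42.4 ohm*cm^2

42.4 ohm*cm^2


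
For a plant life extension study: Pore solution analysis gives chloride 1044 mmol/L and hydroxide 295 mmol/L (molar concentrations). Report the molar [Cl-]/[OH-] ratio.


Threshold parameter = [Cl-] / [OH-] (molar basis; both in mmol/L, so units cancel)
Ratio = 1044 / 295 = 3.54

3.54


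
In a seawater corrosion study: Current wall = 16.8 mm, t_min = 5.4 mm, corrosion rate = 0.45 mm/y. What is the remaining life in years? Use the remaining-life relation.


Apply the remaining-life relation: RL = (t_current − t_min) / CR
RL = (16.8 − 5.4) / 0.45 = 11.4 / 0.45 = 25.3 years

25.3 years


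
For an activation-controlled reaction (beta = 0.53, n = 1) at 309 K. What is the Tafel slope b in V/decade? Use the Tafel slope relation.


Apply the Tafel slope relation: b = 2.303*R*T/(beta*n*F)
Numerator: 2.303 * 8.314 * 309 = 5916.47
Denominator: 0.53 * 1 * 96485 = 51137.05
b = 5916.47 / 51137.05 = 0.116 V/decade

0.116 V/decade


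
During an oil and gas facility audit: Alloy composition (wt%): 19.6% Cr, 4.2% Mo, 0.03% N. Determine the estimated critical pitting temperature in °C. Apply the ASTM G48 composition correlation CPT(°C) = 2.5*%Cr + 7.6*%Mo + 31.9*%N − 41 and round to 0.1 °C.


Apply the ASTM G48 empirical CPT estimate: CPT(°C) = 2.5*%Cr + 7.6*%Mo + 31.9*%N − 41
2.5*19.6 = 49; 7.6*4.2 = 31.92; 31.9*0.03 = 0.957
CPT = 49 + 31.92 + 0.957 − 41 = 40.877 °C
Rounded to 0.1 °C: CPT ≈ 40.9 °C

40.9 °C


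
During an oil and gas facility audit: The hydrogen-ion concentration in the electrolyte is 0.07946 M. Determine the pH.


pH = −log10[H+]
pH = −log10(0.07946) = 1.1

1.1


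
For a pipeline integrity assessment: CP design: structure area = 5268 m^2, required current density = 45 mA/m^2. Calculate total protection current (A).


I = area * current density, then convert mA → A (÷1000)
I = 5268 * 45 / 1000 = 237.06 A

237.06 A


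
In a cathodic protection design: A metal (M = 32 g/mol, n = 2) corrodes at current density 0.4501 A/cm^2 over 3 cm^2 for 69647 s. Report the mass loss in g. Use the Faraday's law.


Apply Faraday's law: m = i*A*t*M / (n*F)
Total charge passed Q = i*A*t = 0.4501*3*69647 = 94044.3441 C
m = Q*M/(n*F) = 94044.3441*32/(2*96485) = 15.5953 g

15.5953 g


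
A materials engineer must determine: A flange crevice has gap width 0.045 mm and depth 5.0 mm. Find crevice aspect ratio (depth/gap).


Aspect ratio = depth / gap
Ratio = 5.0 / 0.045 = 111.1

111.1


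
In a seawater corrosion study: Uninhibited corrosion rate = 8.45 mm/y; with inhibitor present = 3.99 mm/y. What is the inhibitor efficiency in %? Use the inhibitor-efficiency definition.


Apply the inhibitor-efficiency definition: IE = (CR_blank − CR_inh)/CR_blank × 100
IE = (8.45 − 3.99) / 8.45 × 100
IE = 4.46 / 8.45 × 100 = 52.8 %

52.8 %


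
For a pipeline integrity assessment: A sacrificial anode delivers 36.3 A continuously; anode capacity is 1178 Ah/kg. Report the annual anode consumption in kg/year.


Annual consumption = current * hours per year / capacity
Rate = 36.3 * 8760 / 1178 = 269.9 kg/year

269.9 kg/year


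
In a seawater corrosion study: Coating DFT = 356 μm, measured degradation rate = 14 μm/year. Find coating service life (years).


Service life = thickness / degradation rate
Life = 356 / 14 = 25.4 years

25.4 years


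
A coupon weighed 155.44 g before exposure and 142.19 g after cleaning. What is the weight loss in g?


Weight loss = initial − final
WL = 155.44 − 142.19 = 13.25 g

13.25 g


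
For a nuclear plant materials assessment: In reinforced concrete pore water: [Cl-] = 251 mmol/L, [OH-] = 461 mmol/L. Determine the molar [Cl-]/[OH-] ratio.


Threshold parameter = [Cl-] / [OH-] (molar basis; both in mmol/L, so units cancel)
Ratio = 251 / 461 = 0.54

0.54


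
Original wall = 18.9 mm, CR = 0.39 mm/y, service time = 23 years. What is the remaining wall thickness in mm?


Remaining wall = original − CR × time
t = 18.9 − 0.39*23 = 18.9 − 8.97 = 9.93 mm

9.93 mm


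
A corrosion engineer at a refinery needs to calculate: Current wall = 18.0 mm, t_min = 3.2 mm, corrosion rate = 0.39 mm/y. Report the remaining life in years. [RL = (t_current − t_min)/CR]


Apply the remaining-life relation: RL = (t_current − t_min) / CR
RL = (18.0 − 3.2) / 0.39 = 14.8 / 0.39 = 37.9 years

37.9 years


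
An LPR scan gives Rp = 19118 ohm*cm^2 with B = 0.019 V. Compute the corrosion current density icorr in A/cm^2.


Apply the Stern-Geary relation: icorr = B / Rp
icorr = 0.019 / 19118 = 9.938×10^-7 A/cm^2

9.938×10^-7 A/cm^2


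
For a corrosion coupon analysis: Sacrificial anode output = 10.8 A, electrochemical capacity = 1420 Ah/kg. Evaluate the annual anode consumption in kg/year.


Annual consumption = current * hours per year / capacity
Rate = 10.8 * 8760 / 1420 = 66.6 kg/year

66.6 kg/year


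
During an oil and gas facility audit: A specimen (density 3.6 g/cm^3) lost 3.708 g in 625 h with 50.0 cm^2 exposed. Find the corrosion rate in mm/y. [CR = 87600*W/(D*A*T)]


Apply the mm/y weight-loss relation: CR = 87600 * W / (D * A * T)
Numerator: 87600 * 3.708 = 324820.8
Denominator: 3.6 * 50.0 * 625 = 112500.0
CR = 324820.8 / 112500.0 = 2.8873 mm/y

2.8873 mm/y


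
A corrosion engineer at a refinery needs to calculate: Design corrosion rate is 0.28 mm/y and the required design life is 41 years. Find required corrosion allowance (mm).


Corrosion allowance = CR × design life
CA = 0.28 * 41 = 11.48 mm

11.48 mm


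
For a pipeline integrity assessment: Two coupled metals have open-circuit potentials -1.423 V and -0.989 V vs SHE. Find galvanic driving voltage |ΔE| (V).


Driving voltage is the absolute potential difference.
|ΔE| = |-1.423 − (-0.989)| = 0.434 V

0.434 V


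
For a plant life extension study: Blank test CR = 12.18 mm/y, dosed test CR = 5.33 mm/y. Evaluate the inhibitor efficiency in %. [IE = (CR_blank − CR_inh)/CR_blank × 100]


Apply the inhibitor-efficiency definition: IE = (CR_blank − CR_inh)/CR_blank × 100
IE = (12.18 − 5.33) / 12.18 × 100
IE = 6.85 / 12.18 × 100 = 56.2 %

56.2 %


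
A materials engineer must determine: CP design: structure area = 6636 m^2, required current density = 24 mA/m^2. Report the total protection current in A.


I = area * current density, then convert mA → A (÷1000)
I = 6636 * 24 / 1000 = 159.26 A

159.26 A


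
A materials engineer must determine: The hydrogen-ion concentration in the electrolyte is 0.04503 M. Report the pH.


pH = −log10[H+]
pH = −log10(0.04503) = 1.35

1.35


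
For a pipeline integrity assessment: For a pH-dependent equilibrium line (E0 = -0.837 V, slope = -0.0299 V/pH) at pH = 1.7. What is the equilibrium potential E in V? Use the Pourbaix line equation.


Apply the Pourbaix line equation: E = E0 + slope*pH
E = -0.837 + (-0.0299)*1.7 = -0.837 + (-0.05083) = -0.88783 V
Rounded to 3 decimal places: E = -0.888 V

-0.888 V


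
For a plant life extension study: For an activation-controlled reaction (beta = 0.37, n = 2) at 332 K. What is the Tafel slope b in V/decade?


Apply the Tafel slope relation: b = 2.303*R*T/(beta*n*F)
Numerator: 2.303 * 8.314 * 332 = 6356.85
Denominator: 0.37 * 2 * 96485 = 71398.9
b = 6356.85 / 71398.9 = 0.089 V/decade

0.089 V/decade


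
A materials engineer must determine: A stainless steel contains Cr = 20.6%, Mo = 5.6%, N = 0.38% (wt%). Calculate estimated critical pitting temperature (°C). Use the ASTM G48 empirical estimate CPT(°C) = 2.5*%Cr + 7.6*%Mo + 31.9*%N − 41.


Apply the ASTM G48 empirical CPT estimate: CPT(°C) = 2.5*%Cr + 7.6*%Mo + 31.9*%N − 41
2.5*20.6 = 51.5; 7.6*5.6 = 42.56; 31.9*0.38 = 12.122
CPT = 51.5 + 42.56 + 12.122 − 41 = 65.182 °C
Rounded to 0.1 °C: CPT ≈ 65.2 °C

65.2 °C


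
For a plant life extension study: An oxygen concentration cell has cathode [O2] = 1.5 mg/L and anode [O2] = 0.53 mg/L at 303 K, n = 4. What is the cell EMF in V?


Apply the Nernst concentration-cell relation: E = (RT/nF)*ln(C_cathode/C_anode)
RT/nF = 8.314*303/(4*96485) = 0.00652729 V
ln(1.5/0.53) = 1.04034
E = 0.00652729 * 1.04034 = 0.00679 V

0.00679 V


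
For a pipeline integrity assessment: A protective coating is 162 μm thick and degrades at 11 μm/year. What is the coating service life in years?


Service life = thickness / degradation rate
Life = 162 / 11 = 14.7 years

14.7 years


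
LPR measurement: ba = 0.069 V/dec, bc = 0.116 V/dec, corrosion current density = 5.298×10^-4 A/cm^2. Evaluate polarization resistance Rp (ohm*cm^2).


Apply the Stern-Geary equation: Rp = ba*bc / (2.303*icorr*(ba+bc))
ba*bc = 0.069*0.116 = 0.008004
ba+bc = 0.185; 2.303*icorr*(ba+bc) = 2.303*5.298×10^-4*0.185 = 2.2572394×10^-4
Rp = 0.008004 / 2.2572394×10^-4 = 35.46 ohm*cm^2

35.46 ohm*cm^2


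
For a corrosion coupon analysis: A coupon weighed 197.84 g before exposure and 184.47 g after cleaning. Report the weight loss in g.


Weight loss = initial − final
WL = 197.84 − 184.47 = 13.37 g

13.37 g


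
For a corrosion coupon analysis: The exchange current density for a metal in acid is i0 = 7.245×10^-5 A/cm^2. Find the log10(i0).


i0 = 7.245×10^-5 A/cm^2
log10(i0) = -4.14

-4.14


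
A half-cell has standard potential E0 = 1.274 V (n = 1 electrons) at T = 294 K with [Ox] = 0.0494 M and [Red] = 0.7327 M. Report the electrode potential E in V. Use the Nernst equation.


Apply the Nernst equation: E = E0 + (RT/nF)*ln([Ox]/[Red])
Step 1: RT/nF = 8.314*294/(1*96485) = 0.02533364 V
Step 2: [Ox]/[Red] = 0.0494/0.7327 = 0.067422
Step 3: ln(0.067422) = -2.696784
Step 4: correction = 0.02533364 * -2.696784 = -0.0683 V
E = 1.274 + -0.0683 = 1.2057 V

1.2057 V


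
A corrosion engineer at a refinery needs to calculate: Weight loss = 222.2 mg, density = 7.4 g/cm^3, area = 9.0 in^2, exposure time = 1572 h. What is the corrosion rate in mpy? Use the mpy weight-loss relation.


Apply the mpy weight-loss relation: CR = 534 * W / (D * A * T)
Numerator: 534 * 222.2 = 118654.8
Denominator: 7.4 * 9.0 * 1572 = 104695.2
CR = 118654.8 / 104695.2 = 1.1333 mpy

1.1333 mpy


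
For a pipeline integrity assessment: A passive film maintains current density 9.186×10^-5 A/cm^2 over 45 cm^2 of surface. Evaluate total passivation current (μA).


I = i_pass * A, then convert A → μA (×10^6)
I = 9.186×10^-5 * 45 * 10^6 = 4133.7 μA

4133.7 μA


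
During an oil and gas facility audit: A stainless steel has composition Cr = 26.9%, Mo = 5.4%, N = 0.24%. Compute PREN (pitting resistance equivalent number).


Apply the PREN formula: PREN = Cr + 3.3*Mo + 16*N
PREN = 26.9 + 3.3*5.4 + 16*0.24
PREN = 26.9 + 17.82 + 3.84 = 48.56

48.56


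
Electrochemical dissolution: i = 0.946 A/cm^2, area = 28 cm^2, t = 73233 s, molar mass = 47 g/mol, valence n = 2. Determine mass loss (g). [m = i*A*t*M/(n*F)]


Apply Faraday's law: m = i*A*t*M / (n*F)
Total charge passed Q = i*A*t = 0.946*28*73233 = 1939795.704 C
m = Q*M/(n*F) = 1939795.704*47/(2*96485) = 472.459 g

472.459 g


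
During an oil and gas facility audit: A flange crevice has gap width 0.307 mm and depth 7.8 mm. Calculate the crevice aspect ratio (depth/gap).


Aspect ratio = depth / gap
Ratio = 7.8 / 0.307 = 25.4

25.4


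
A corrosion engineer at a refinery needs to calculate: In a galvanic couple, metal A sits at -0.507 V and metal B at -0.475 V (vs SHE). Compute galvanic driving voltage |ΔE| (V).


Driving voltage is the absolute potential difference.
|ΔE| = |-0.507 − (-0.475)| = 0.032 V

0.032 V


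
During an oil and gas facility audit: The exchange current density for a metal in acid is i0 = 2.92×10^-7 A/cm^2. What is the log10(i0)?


i0 = 2.92×10^-7 A/cm^2
log10(i0) = -6.535

-6.535


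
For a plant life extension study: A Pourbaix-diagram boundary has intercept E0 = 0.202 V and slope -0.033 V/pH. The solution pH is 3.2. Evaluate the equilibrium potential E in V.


Apply the Pourbaix line equation: E = E0 + slope*pH
E = 0.202 + (-0.033)*3.2 = 0.202 + (-0.1056) = 0.0964 V
Rounded to 3 decimal places: E = 0.096 V

0.096 V


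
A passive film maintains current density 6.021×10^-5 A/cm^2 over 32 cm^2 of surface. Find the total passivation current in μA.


I = i_pass * A, then convert A → μA (×10^6)
I = 6.021×10^-5 * 32 * 10^6 = 1926.72 μA

1926.72 μA


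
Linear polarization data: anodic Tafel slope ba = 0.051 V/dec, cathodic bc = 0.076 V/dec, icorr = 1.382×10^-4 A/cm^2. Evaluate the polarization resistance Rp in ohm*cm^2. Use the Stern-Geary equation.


Apply the Stern-Geary equation: Rp = ba*bc / (2.303*icorr*(ba+bc))
ba*bc = 0.051*0.076 = 0.003876
ba+bc = 0.127; 2.303*icorr*(ba+bc) = 2.303*1.382×10^-4*0.127 = 4.0420874×10^-5
Rp = 0.003876 / 4.0420874×10^-5 = 95.89 ohm*cm^2

95.89 ohm*cm^2


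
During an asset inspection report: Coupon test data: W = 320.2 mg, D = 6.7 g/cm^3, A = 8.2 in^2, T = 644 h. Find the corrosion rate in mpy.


Apply the mpy weight-loss relation: CR = 534 * W / (D * A * T)
Numerator: 534 * 320.2 = 170986.8
Denominator: 6.7 * 8.2 * 644 = 35381.36
CR = 170986.8 / 35381.36 = 4.8327 mpy

4.8327 mpy


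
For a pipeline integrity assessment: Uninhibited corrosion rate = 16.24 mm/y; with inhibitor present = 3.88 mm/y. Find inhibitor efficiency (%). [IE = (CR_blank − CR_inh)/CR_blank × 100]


Apply the inhibitor-efficiency definition: IE = (CR_blank − CR_inh)/CR_blank × 100
IE = (16.24 − 3.88) / 16.24 × 100
IE = 12.36 / 16.24 × 100 = 76.1 %

76.1 %


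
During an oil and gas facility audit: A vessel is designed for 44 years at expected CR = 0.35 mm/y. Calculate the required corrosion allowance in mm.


Corrosion allowance = CR × design life
CA = 0.35 * 44 = 15.4 mm

15.4 mm


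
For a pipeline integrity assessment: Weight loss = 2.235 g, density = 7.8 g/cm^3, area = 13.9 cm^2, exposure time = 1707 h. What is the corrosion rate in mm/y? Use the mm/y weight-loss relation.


Apply the mm/y weight-loss relation: CR = 87600 * W / (D * A * T)
Numerator: 87600 * 2.235 = 195786.0
Denominator: 7.8 * 13.9 * 1707 = 185072.94
CR = 195786.0 / 185072.94 = 1.057886 mm/y

1.057886 mm/y


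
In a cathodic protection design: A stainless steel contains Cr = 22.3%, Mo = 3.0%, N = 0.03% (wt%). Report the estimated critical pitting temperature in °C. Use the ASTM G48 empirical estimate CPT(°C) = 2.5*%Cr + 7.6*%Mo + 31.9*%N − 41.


Apply the ASTM G48 empirical CPT estimate: CPT(°C) = 2.5*%Cr + 7.6*%Mo + 31.9*%N − 41
2.5*22.3 = 55.75; 7.6*3.0 = 22.8; 31.9*0.03 = 0.957
CPT = 55.75 + 22.8 + 0.957 − 41 = 38.507 °C
Rounded to 0.1 °C: CPT ≈ 38.5 °C

38.5 °C


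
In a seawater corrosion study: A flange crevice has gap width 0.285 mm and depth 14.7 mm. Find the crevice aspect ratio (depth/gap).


Aspect ratio = depth / gap
Ratio = 14.7 / 0.285 = 51.6

51.6


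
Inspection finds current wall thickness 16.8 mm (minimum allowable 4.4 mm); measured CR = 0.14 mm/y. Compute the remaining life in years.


Apply the remaining-life relation: RL = (t_current − t_min) / CR
RL = (16.8 − 4.4) / 0.14 = 12.4 / 0.14 = 88.6 years

88.6 years


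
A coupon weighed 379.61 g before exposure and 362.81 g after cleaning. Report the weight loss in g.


Weight loss = initial − final
WL = 379.61 − 362.81 = 16.8 g

16.8 g


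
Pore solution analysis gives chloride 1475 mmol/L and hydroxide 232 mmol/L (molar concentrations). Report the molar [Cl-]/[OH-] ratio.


Threshold parameter = [Cl-] / [OH-] (molar basis; both in mmol/L, so units cancel)
Ratio = 1475 / 232 = 6.36

6.36


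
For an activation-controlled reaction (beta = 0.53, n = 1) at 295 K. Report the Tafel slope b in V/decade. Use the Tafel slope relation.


Apply the Tafel slope relation: b = 2.303*R*T/(beta*n*F)
Numerator: 2.303 * 8.314 * 295 = 5648.41
Denominator: 0.53 * 1 * 96485 = 51137.05
b = 5648.41 / 51137.05 = 0.11 V/decade

0.11 V/decade


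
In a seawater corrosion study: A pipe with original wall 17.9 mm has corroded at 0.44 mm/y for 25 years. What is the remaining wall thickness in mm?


Remaining wall = original − CR × time
t = 17.9 − 0.44*25 = 17.9 − 11.0 = 6.9 mm

6.9 mm


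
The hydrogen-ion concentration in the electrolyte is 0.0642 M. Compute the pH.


pH = −log10[H+]
pH = −log10(0.0642) = 1.19

1.19


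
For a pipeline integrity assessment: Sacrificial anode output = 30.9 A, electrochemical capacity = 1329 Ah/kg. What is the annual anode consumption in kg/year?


Annual consumption = current * hours per year / capacity
Rate = 30.9 * 8760 / 1329 = 203.7 kg/year

203.7 kg/year


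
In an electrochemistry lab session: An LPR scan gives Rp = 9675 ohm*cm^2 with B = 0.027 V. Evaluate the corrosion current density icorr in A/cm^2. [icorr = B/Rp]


Apply the Stern-Geary relation: icorr = B / Rp
icorr = 0.027 / 9675 = 2.791×10^-6 A/cm^2

2.791×10^-6 A/cm^2


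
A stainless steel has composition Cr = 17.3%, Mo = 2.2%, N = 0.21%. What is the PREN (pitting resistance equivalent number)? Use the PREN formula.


Apply the PREN formula: PREN = Cr + 3.3*Mo + 16*N
PREN = 17.3 + 3.3*2.2 + 16*0.21
PREN = 17.3 + 7.26 + 3.36 = 27.92

27.92


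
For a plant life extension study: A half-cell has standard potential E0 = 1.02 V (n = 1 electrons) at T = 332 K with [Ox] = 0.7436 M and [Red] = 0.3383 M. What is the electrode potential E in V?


Apply the Nernst equation: E = E0 + (RT/nF)*ln([Ox]/[Red])
Step 1: RT/nF = 8.314*332/(1*96485) = 0.02860805 V
Step 2: [Ox]/[Red] = 0.7436/0.3383 = 2.198049
Step 3: ln(2.198049) = 0.78757
Step 4: correction = 0.02860805 * 0.78757 = 0.0225 V
E = 1.02 + 0.0225 = 1.0425 V

1.0425 V


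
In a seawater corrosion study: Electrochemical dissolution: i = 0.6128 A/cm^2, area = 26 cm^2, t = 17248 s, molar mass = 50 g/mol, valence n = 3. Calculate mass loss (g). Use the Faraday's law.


Apply Faraday's law: m = i*A*t*M / (n*F)
Total charge passed Q = i*A*t = 0.6128*26*17248 = 274808.9344 C
m = Q*M/(n*F) = 274808.9344*50/(3*96485) = 47.47006 g

47.47006 g


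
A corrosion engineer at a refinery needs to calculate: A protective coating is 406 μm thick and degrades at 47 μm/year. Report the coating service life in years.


Service life = thickness / degradation rate
Life = 406 / 47 = 8.6 years

8.6 years


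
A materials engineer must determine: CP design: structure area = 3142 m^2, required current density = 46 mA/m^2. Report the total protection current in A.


I = area * current density, then convert mA → A (÷1000)
I = 3142 * 46 / 1000 = 144.53 A

144.53 A


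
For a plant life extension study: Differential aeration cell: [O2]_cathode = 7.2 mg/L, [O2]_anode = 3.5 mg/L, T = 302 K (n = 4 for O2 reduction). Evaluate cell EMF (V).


Apply the Nernst concentration-cell relation: E = (RT/nF)*ln(C_cathode/C_anode)
RT/nF = 8.314*302/(4*96485) = 0.00650575 V
ln(7.2/3.5) = 0.72132
E = 0.00650575 * 0.72132 = 0.00469 V

0.00469 V


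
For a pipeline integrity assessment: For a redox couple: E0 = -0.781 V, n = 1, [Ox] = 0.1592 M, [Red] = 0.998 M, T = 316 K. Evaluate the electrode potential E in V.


Apply the Nernst equation: E = E0 + (RT/nF)*ln([Ox]/[Red])
Step 1: RT/nF = 8.314*316/(1*96485) = 0.02722935 V
Step 2: [Ox]/[Red] = 0.1592/0.998 = 0.159519
Step 3: ln(0.159519) = -1.835592
Step 4: correction = 0.02722935 * -1.835592 = -0.05 V
E = -0.781 + -0.05 = -0.831 V

-0.831 V


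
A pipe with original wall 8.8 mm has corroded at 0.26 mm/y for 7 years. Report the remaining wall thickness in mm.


Remaining wall = original − CR × time
t = 8.8 − 0.26*7 = 8.8 − 1.82 = 6.98 mm

6.98 mm


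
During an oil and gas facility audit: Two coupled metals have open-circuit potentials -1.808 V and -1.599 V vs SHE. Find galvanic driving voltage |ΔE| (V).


Driving voltage is the absolute potential difference.
|ΔE| = |-1.808 − (-1.599)| = 0.209 V

0.209 V


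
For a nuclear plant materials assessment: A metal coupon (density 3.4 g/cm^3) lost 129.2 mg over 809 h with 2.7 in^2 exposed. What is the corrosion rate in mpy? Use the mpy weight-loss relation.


Apply the mpy weight-loss relation: CR = 534 * W / (D * A * T)
Numerator: 534 * 129.2 = 68992.8
Denominator: 3.4 * 2.7 * 809 = 7426.62
CR = 68992.8 / 7426.62 = 9.2899 mpy

9.2899 mpy


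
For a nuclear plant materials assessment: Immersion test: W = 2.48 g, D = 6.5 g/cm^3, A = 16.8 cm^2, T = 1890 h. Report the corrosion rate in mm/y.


Apply the mm/y weight-loss relation: CR = 87600 * W / (D * A * T)
Numerator: 87600 * 2.48 = 217248.0
Denominator: 6.5 * 16.8 * 1890 = 206388.0
CR = 217248.0 / 206388.0 = 1.0526 mm/y

1.0526 mm/y


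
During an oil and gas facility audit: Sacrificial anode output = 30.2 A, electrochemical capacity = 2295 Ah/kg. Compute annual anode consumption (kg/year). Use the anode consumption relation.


Annual consumption = current * hours per year / capacity
Rate = 30.2 * 8760 / 2295 = 115.3 kg/year

115.3 kg/year


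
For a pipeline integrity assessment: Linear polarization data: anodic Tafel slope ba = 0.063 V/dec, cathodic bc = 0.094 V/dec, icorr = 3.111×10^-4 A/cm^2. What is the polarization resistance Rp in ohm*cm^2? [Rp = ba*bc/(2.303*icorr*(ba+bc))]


Apply the Stern-Geary equation: Rp = ba*bc / (2.303*icorr*(ba+bc))
ba*bc = 0.063*0.094 = 0.005922
ba+bc = 0.157; 2.303*icorr*(ba+bc) = 2.303*3.111×10^-4*0.157 = 1.1248474×10^-4
Rp = 0.005922 / 1.1248474×10^-4 = 52.6 ohm*cm^2

52.6 ohm*cm^2


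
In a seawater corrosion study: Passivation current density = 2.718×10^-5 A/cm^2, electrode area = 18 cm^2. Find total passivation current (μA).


I = i_pass * A, then convert A → μA (×10^6)
I = 2.718×10^-5 * 18 * 10^6 = 489.24 μA

489.24 μA


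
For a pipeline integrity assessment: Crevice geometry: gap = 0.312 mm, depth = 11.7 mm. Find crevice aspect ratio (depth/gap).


Aspect ratio = depth / gap
Ratio = 11.7 / 0.312 = 37.5

37.5


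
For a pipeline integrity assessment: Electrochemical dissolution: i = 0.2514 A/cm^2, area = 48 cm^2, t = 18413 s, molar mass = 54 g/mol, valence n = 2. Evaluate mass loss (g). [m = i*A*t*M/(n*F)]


Apply Faraday's law: m = i*A*t*M / (n*F)
Total charge passed Q = i*A*t = 0.2514*48*18413 = 222193.3536 C
m = Q*M/(n*F) = 222193.3536*54/(2*96485) = 62.178 g

62.178 g


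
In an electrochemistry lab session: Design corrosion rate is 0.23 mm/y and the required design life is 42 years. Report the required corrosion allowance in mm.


Corrosion allowance = CR × design life
CA = 0.23 * 42 = 9.66 mm

9.66 mm


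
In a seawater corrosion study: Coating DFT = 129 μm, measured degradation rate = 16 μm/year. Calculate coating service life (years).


Service life = thickness / degradation rate
Life = 129 / 16 = 8.1 years

8.1 years


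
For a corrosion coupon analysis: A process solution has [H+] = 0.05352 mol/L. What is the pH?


pH = −log10[H+]
pH = −log10(0.05352) = 1.27

1.27


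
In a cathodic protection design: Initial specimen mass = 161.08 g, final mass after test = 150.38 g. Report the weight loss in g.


Weight loss = initial − final
WL = 161.08 − 150.38 = 10.7 g

10.7 g


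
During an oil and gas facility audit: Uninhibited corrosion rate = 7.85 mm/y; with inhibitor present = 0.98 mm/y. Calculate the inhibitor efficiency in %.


Apply the inhibitor-efficiency definition: IE = (CR_blank − CR_inh)/CR_blank × 100
IE = (7.85 − 0.98) / 7.85 × 100
IE = 6.87 / 7.85 × 100 = 87.5 %

87.5 %


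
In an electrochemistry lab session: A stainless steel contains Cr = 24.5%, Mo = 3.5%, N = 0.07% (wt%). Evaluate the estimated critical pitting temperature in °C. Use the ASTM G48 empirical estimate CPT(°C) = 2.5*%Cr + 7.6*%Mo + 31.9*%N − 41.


Apply the ASTM G48 empirical CPT estimate: CPT(°C) = 2.5*%Cr + 7.6*%Mo + 31.9*%N − 41
2.5*24.5 = 61.25; 7.6*3.5 = 26.6; 31.9*0.07 = 2.233
CPT = 61.25 + 26.6 + 2.233 − 41 = 49.083 °C
Rounded to 0.1 °C: CPT ≈ 49.1 °C

49.1 °C


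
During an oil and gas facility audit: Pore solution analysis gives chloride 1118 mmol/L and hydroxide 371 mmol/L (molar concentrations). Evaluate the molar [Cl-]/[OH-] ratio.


Threshold parameter = [Cl-] / [OH-] (molar basis; both in mmol/L, so units cancel)
Ratio = 1118 / 371 = 3.01

3.01


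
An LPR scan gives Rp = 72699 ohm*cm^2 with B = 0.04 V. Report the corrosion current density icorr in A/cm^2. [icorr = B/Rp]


Apply the Stern-Geary relation: icorr = B / Rp
icorr = 0.04 / 72699 = 5.502×10^-7 A/cm^2

5.502×10^-7 A/cm^2


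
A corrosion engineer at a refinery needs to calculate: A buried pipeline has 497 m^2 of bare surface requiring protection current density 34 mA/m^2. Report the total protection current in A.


I = area * current density, then convert mA → A (÷1000)
I = 497 * 34 / 1000 = 16.9 A

16.9 A


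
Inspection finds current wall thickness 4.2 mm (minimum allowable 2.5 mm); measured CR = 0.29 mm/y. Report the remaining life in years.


Apply the remaining-life relation: RL = (t_current − t_min) / CR
RL = (4.2 − 2.5) / 0.29 = 1.7 / 0.29 = 5.9 years

5.9 years


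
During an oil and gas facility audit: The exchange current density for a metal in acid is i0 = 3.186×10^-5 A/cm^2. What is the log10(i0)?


i0 = 3.186×10^-5 A/cm^2
log10(i0) = -4.497

-4.497
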